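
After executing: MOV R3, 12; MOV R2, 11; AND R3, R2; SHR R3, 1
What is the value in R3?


Register state trace:
  MOV R3, 12  → R3 = 12 (0b00001100)
  MOV R2, 11  → R2 = 11 (0b00001011)
  AND R3, R2  → R3 = 12 AND 11 = 8 (0b00001000)
  SHR R3, 1  → R3 = 8 >> 1 = 4
Final: R3 = 4

4


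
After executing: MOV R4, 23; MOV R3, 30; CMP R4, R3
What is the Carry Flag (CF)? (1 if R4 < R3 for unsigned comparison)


Register state trace:
  MOV R4, 23  → R4 = 23
  MOV R3, 30  → R3 = 30
  CMP R4, R3  → unsigned 23 - 30: borrow occurs
  23 < 30, so CF = 1
CF = 1

1


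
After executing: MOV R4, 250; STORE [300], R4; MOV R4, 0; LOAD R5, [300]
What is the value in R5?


Register and memory trace:
  MOV R4, 250  → R4 = 250
  STORE [300], R4  → mem[300] = 250
  MOV R4, 0  → R4 = 0
  LOAD R5, [300]  → R5 = mem[300] = 250
Final: R5 = 250

250


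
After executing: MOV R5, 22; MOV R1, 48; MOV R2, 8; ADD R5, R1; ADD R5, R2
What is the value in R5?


Register state trace:
  MOV R5, 22  → R5 = 22
  MOV R1, 48  → R1 = 48
  MOV R2, 8  → R2 = 8
  ADD R5, R1  → R5 = 22 + 48 = 70
  ADD R5, R2  → R5 = 70 + 8 = 78
Final: R5 = 78

78


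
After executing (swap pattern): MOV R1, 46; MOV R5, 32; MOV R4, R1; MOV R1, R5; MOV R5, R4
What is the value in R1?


Register state trace (swap pattern):
  MOV R1, 46  → R1 = 46
  MOV R5, 32  → R5 = 32
  MOV R4, R1  → R4 = 46  (save R1)
  MOV R1, R5  → R1 = 32  (R1 gets R5's value)
  MOV R5, R4  → R5 = 46  (R5 gets saved value)
Final: R1 = 32

32


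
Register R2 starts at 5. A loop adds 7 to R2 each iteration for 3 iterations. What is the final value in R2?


Starting value: R2 = 5
  Iter 1: R2 = 5 + 7 = 12
  Iter 2: R2 = 12 + 7 = 19
  Iter 3: R2 = 19 + 7 = 26
Final: R2 = 26

26


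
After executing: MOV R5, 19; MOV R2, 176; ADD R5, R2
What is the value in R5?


Register state trace:
  MOV R5, 19  → R5 = 19
  MOV R2, 176  → R2 = 176
  ADD R5, R2  → R5 = 19 + 176 = 195
Final: R5 = 195

195


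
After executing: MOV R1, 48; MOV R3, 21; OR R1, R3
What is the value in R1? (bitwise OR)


Register state trace:
  MOV R1, 48  → R1 = 48 (0b00110000)
  MOV R3, 21  → R3 = 21 (0b00010101)
  OR R1, R3   → R1 = 48 OR 21 = 53 (0b00110101)
Final: R1 = 53

53


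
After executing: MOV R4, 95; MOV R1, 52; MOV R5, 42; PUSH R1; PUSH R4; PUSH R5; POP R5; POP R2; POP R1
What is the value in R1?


Stack trace (top is rightmost):
  MOV R4, 95  → R4 = 95
  MOV R1, 52  → R1 = 52
  MOV R5, 42  → R5 = 42
  PUSH R1  → stack: [52]
  PUSH R4  → stack: [52, 95]
  PUSH R5  → stack: [52, 95, 42]
  POP R5  → R5 = 42, stack: [52, 95]
  POP R2  → R2 = 95, stack: [52]
  POP R1  → R1 = 52, stack: []
Final: R1 = 52

52


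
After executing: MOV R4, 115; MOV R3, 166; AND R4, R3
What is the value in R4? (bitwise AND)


Register state trace:
  MOV R4, 115  → R4 = 115 (0b01110011)
  MOV R3, 166  → R3 = 166 (0b10100110)
  AND R4, R3  → R4 = 115 AND 166 = 34 (0b00100010)
Final: R4 = 34

34


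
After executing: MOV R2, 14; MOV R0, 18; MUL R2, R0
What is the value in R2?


Register state trace:
  MOV R2, 14  → R2 = 14
  MOV R0, 18  → R0 = 18
  MUL R2, R0  → R2 = 14 * 18 = 252
Final: R2 = 252

252


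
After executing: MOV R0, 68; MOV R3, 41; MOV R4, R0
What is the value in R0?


Register state trace:
  MOV R0, 68  → R0 = 68
  MOV R3, 41  → R3 = 41
  MOV R4, R0  → R4 = 68
Final: R0 = 68

68


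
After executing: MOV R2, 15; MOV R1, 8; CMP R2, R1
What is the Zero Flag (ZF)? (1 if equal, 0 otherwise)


Register state trace:
  MOV R2, 15  → R2 = 15
  MOV R1, 8  → R1 = 8
  CMP R2, R1  → computes 15 - 8 = 7
  Result is nonzero, so values are not equal
ZF = 0

0


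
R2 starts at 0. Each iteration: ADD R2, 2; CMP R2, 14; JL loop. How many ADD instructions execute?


Loop trace (R2 starts at 0, target 14, step 2):
  ADD #1: R2 = 0 + 2 = 2  → 2 < 14, loop
  ADD #2: R2 = 2 + 2 = 4  → 4 < 14, loop
  ADD #3: R2 = 4 + 2 = 6  → 6 < 14, loop
  ADD #4: R2 = 6 + 2 = 8  → 8 < 14, loop
  ADD #5: R2 = 8 + 2 = 10  → 10 < 14, loop
  ADD #6: R2 = 10 + 2 = 12  → 12 < 14, loop
  ADD #7: R2 = 12 + 2 = 14  → 14 >= 14, exit
Total ADD instructions: 7

7


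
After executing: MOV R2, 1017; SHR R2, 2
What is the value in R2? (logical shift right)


Register state trace:
  MOV R2, 1017  → R2 = 1017
  SHR R2, 2  → R2 = 1017 >> 2 = 1017 // 2^2 = 254
Final: R2 = 254

254


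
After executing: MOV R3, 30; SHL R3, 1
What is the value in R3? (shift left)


Register state trace:
  MOV R3, 30  → R3 = 30
  SHL R3, 1  → R3 = 30 << 1 = 30 * 2^1 = 60
Final: R3 = 60

60


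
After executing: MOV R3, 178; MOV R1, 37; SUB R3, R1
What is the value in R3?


Register state trace:
  MOV R3, 178  → R3 = 178
  MOV R1, 37  → R1 = 37
  SUB R3, R1  → R3 = 178 - 37 = 141
Final: R3 = 141

141


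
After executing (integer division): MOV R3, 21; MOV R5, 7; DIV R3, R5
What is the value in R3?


Register state trace:
  MOV R3, 21  → R3 = 21
  MOV R5, 7  → R5 = 7
  DIV R3, R5  → R3 = 21 // 7 = 3
Final: R3 = 3

3


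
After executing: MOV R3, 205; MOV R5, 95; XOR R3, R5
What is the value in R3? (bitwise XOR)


Register state trace:
  MOV R3, 205  → R3 = 205 (0b11001101)
  MOV R5, 95  → R5 = 95 (0b01011111)
  XOR R3, R5  → R3 = 205 XOR 95 = 146 (0b10010010)
Final: R3 = 146

146


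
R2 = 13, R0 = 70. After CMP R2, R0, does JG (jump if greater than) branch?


Trace:
  R2 = 13, R0 = 70
  CMP R2, R0  → compares 13 vs 70
  JG checks: is 13 greater than 70?
  13 < 70, so condition is false
Branch taken: No

No


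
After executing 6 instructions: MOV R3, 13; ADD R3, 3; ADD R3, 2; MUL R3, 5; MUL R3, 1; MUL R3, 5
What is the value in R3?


Register state trace:
  MOV R3, 13  → R3 = 13
  ADD R3, 3  → R3 = 13 + 3 = 16
  ADD R3, 2  → R3 = 16 + 2 = 18
  MUL R3, 5  → R3 = 18 * 5 = 90
  MUL R3, 1  → R3 = 90 * 1 = 90
  MUL R3, 5  → R3 = 90 * 5 = 450
Final: R3 = 450

450


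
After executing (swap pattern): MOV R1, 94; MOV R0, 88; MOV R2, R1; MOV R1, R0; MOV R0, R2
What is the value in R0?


Register state trace (swap pattern):
  MOV R1, 94  → R1 = 94
  MOV R0, 88  → R0 = 88
  MOV R2, R1  → R2 = 94  (save R1)
  MOV R1, R0  → R1 = 88  (R1 gets R0's value)
  MOV R0, R2  → R0 = 94  (R0 gets saved value)
Final: R0 = 94

94


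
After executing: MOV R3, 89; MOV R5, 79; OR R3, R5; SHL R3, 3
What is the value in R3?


Register state trace:
  MOV R3, 89  → R3 = 89 (0b01011001)
  MOV R5, 79  → R5 = 79 (0b01001111)
  OR R3, R5  → R3 = 89 OR 79 = 95 (0b01011111)
  SHL R3, 3  → R3 = 95 << 3 = 760
Final: R3 = 760

760


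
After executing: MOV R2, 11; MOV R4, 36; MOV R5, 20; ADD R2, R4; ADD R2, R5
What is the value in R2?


Register state trace:
  MOV R2, 11  → R2 = 11
  MOV R4, 36  → R4 = 36
  MOV R5, 20  → R5 = 20
  ADD R2, R4  → R2 = 11 + 36 = 47
  ADD R2, R5  → R2 = 47 + 20 = 67
Final: R2 = 67

67


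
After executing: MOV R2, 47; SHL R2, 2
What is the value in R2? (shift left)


Register state trace:
  MOV R2, 47  → R2 = 47
  SHL R2, 2  → R2 = 47 << 2 = 47 * 2^2 = 188
Final: R2 = 188

188


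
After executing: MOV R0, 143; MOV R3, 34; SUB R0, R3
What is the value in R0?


Register state trace:
  MOV R0, 143  → R0 = 143
  MOV R3, 34  → R3 = 34
  SUB R0, R3  → R0 = 143 - 34 = 109
Final: R0 = 109

109


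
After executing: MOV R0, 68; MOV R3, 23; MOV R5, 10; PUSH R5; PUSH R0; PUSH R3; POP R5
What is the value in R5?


Stack trace (top is rightmost):
  MOV R0, 68  → R0 = 68
  MOV R3, 23  → R3 = 23
  MOV R5, 10  → R5 = 10
  PUSH R5  → stack: [10]
  PUSH R0  → stack: [10, 68]
  PUSH R3  → stack: [10, 68, 23]
  POP R5  → R5 = 23, stack: [10, 68]
Final: R5 = 23

23


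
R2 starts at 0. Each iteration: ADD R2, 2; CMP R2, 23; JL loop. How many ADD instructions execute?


Loop trace (R2 starts at 0, target 23, step 2):
  ADD #1: R2 = 0 + 2 = 2  → 2 < 23, loop
  ADD #2: R2 = 2 + 2 = 4  → 4 < 23, loop
  ADD #3: R2 = 4 + 2 = 6  → 6 < 23, loop
  ADD #4: R2 = 6 + 2 = 8  → 8 < 23, loop
  ADD #5: R2 = 8 + 2 = 10  → 10 < 23, loop
  ADD #6: R2 = 10 + 2 = 12  → 12 < 23, loop
  ADD #7: R2 = 12 + 2 = 14  → 14 < 23, loop
  ADD #8: R2 = 14 + 2 = 16  → 16 < 23, loop
  ADD #9: R2 = 16 + 2 = 18  → 18 < 23, loop
  ADD #10: R2 = 18 + 2 = 20  → 20 < 23, loop
  ADD #11: R2 = 20 + 2 = 22  → 22 < 23, loop
  ADD #12: R2 = 22 + 2 = 24  → 24 >= 23, exit
Total ADD instructions: 12

12


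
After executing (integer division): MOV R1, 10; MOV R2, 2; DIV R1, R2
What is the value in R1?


Register state trace:
  MOV R1, 10  → R1 = 10
  MOV R2, 2  → R2 = 2
  DIV R1, R2  → R1 = 10 // 2 = 5
Final: R1 = 5

5


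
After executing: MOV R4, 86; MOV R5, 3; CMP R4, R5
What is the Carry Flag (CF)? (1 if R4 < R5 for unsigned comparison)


Register state trace:
  MOV R4, 86  → R4 = 86
  MOV R5, 3  → R5 = 3
  CMP R4, R5  → unsigned 86 - 3: no borrow
  86 >= 3, so CF = 0
CF = 0

0


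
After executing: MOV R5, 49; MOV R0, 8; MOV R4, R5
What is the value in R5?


Register state trace:
  MOV R5, 49  → R5 = 49
  MOV R0, 8  → R0 = 8
  MOV R4, R5  → R4 = 49
Final: R5 = 49

49


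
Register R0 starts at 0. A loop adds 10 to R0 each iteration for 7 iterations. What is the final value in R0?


Starting value: R0 = 0
  Iter 1: R0 = 0 + 10 = 10
  Iter 2: R0 = 10 + 10 = 20
  Iter 3: R0 = 20 + 10 = 30
  Iter 4: R0 = 30 + 10 = 40
  Iter 5: R0 = 40 + 10 = 50
  Iter 6: R0 = 50 + 10 = 60
  Iter 7: R0 = 60 + 10 = 70
Final: R0 = 70

70


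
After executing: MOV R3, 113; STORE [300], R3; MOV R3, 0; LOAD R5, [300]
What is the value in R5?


Register and memory trace:
  MOV R3, 113  → R3 = 113
  STORE [300], R3  → mem[300] = 113
  MOV R3, 0  → R3 = 0
  LOAD R5, [300]  → R5 = mem[300] = 113
Final: R5 = 113

113


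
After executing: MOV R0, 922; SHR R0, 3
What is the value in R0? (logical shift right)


Register state trace:
  MOV R0, 922  → R0 = 922
  SHR R0, 3  → R0 = 922 >> 3 = 922 // 2^3 = 115
Final: R0 = 115

115


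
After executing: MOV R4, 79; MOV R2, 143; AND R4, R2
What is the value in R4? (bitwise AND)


Register state trace:
  MOV R4, 79  → R4 = 79 (0b01001111)
  MOV R2, 143  → R2 = 143 (0b10001111)
  AND R4, R2  → R4 = 79 AND 143 = 15 (0b00001111)
Final: R4 = 15

15


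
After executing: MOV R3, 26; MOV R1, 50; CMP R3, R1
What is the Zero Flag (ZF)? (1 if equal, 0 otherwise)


Register state trace:
  MOV R3, 26  → R3 = 26
  MOV R1, 50  → R1 = 50
  CMP R3, R1  → computes 26 - 50 = -24
  Result is nonzero, so values are not equal
ZF = 0

0


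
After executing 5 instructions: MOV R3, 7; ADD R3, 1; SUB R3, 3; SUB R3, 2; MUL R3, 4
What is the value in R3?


Register state trace:
  MOV R3, 7  → R3 = 7
  ADD R3, 1  → R3 = 7 + 1 = 8
  SUB R3, 3  → R3 = 8 - 3 = 5
  SUB R3, 2  → R3 = 5 - 2 = 3
  MUL R3, 4  → R3 = 3 * 4 = 12
Final: R3 = 12

12


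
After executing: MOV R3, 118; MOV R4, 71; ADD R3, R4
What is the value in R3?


Register state trace:
  MOV R3, 118  → R3 = 118
  MOV R4, 71  → R4 = 71
  ADD R3, R4  → R3 = 118 + 71 = 189
Final: R3 = 189

189


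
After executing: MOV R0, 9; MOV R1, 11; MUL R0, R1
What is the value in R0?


Register state trace:
  MOV R0, 9  → R0 = 9
  MOV R1, 11  → R1 = 11
  MUL R0, R1  → R0 = 9 * 11 = 99
Final: R0 = 99

99


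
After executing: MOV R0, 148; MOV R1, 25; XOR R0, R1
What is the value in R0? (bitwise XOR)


Register state trace:
  MOV R0, 148  → R0 = 148 (0b10010100)
  MOV R1, 25  → R1 = 25 (0b00011001)
  XOR R0, R1  → R0 = 148 XOR 25 = 141 (0b10001101)
Final: R0 = 141

141


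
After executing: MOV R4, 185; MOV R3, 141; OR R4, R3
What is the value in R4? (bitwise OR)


Register state trace:
  MOV R4, 185  → R4 = 185 (0b10111001)
  MOV R3, 141  → R3 = 141 (0b10001101)
  OR R4, R3   → R4 = 185 OR 141 = 189 (0b10111101)
Final: R4 = 189

189


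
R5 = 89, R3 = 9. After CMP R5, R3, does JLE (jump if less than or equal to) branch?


Trace:
  R5 = 89, R3 = 9
  CMP R5, R3  → compares 89 vs 9
  JLE checks: is 89 less than or equal to 9?
  89 > 9, so condition is false
Branch taken: No

No


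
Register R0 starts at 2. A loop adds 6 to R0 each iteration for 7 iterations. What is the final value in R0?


Starting value: R0 = 2
  Iter 1: R0 = 2 + 6 = 8
  Iter 2: R0 = 8 + 6 = 14
  Iter 3: R0 = 14 + 6 = 20
  Iter 4: R0 = 20 + 6 = 26
  Iter 5: R0 = 26 + 6 = 32
  Iter 6: R0 = 32 + 6 = 38
  Iter 7: R0 = 38 + 6 = 44
Final: R0 = 44

44


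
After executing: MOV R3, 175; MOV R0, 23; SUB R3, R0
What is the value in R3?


Register state trace:
  MOV R3, 175  → R3 = 175
  MOV R0, 23  → R0 = 23
  SUB R3, R0  → R3 = 175 - 23 = 152
Final: R3 = 152

152


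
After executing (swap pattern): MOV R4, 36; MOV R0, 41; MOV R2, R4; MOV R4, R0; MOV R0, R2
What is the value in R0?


Register state trace (swap pattern):
  MOV R4, 36  → R4 = 36
  MOV R0, 41  → R0 = 41
  MOV R2, R4  → R2 = 36  (save R4)
  MOV R4, R0  → R4 = 41  (R4 gets R0's value)
  MOV R0, R2  → R0 = 36  (R0 gets saved value)
Final: R0 = 36

36


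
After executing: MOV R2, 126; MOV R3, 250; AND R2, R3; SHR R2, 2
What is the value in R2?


Register state trace:
  MOV R2, 126  → R2 = 126 (0b01111110)
  MOV R3, 250  → R3 = 250 (0b11111010)
  AND R2, R3  → R2 = 126 AND 250 = 122 (0b01111010)
  SHR R2, 2  → R2 = 122 >> 2 = 30
Final: R2 = 30

30


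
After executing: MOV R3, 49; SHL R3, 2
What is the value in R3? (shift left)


Register state trace:
  MOV R3, 49  → R3 = 49
  SHL R3, 2  → R3 = 49 << 2 = 49 * 2^2 = 196
Final: R3 = 196

196


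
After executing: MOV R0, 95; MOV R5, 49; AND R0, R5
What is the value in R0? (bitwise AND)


Register state trace:
  MOV R0, 95  → R0 = 95 (0b01011111)
  MOV R5, 49  → R5 = 49 (0b00110001)
  AND R0, R5  → R0 = 95 AND 49 = 17 (0b00010001)
Final: R0 = 17

17


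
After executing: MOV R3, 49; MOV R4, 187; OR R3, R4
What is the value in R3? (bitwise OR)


Register state trace:
  MOV R3, 49  → R3 = 49 (0b00110001)
  MOV R4, 187  → R4 = 187 (0b10111011)
  OR R3, R4   → R3 = 49 OR 187 = 187 (0b10111011)
Final: R3 = 187

187


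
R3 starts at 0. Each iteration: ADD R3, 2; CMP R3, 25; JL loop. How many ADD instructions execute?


Loop trace (R3 starts at 0, target 25, step 2):
  ADD #1: R3 = 0 + 2 = 2  → 2 < 25, loop
  ADD #2: R3 = 2 + 2 = 4  → 4 < 25, loop
  ADD #3: R3 = 4 + 2 = 6  → 6 < 25, loop
  ADD #4: R3 = 6 + 2 = 8  → 8 < 25, loop
  ADD #5: R3 = 8 + 2 = 10  → 10 < 25, loop
  ADD #6: R3 = 10 + 2 = 12  → 12 < 25, loop
  ADD #7: R3 = 12 + 2 = 14  → 14 < 25, loop
  ADD #8: R3 = 14 + 2 = 16  → 16 < 25, loop
  ADD #9: R3 = 16 + 2 = 18  → 18 < 25, loop
  ADD #10: R3 = 18 + 2 = 20  → 20 < 25, loop
  ADD #11: R3 = 20 + 2 = 22  → 22 < 25, loop
  ADD #12: R3 = 22 + 2 = 24  → 24 < 25, loop
  ADD #13: R3 = 24 + 2 = 26  → 26 >= 25, exit
Total ADD instructions: 13

13


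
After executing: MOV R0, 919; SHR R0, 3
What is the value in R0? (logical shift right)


Register state trace:
  MOV R0, 919  → R0 = 919
  SHR R0, 3  → R0 = 919 >> 3 = 919 // 2^3 = 114
Final: R0 = 114

114


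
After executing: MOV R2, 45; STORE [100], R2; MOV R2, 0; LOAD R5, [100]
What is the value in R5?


Register and memory trace:
  MOV R2, 45  → R2 = 45
  STORE [100], R2  → mem[100] = 45
  MOV R2, 0  → R2 = 0
  LOAD R5, [100]  → R5 = mem[100] = 45
Final: R5 = 45

45


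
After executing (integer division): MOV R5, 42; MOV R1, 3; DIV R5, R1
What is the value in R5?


Register state trace:
  MOV R5, 42  → R5 = 42
  MOV R1, 3  → R1 = 3
  DIV R5, R1  → R5 = 42 // 3 = 14
Final: R5 = 14

14


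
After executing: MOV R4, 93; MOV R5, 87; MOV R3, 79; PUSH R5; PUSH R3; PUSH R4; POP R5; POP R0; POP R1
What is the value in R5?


Stack trace (top is rightmost):
  MOV R4, 93  → R4 = 93
  MOV R5, 87  → R5 = 87
  MOV R3, 79  → R3 = 79
  PUSH R5  → stack: [87]
  PUSH R3  → stack: [87, 79]
  PUSH R4  → stack: [87, 79, 93]
  POP R5  → R5 = 93, stack: [87, 79]
  POP R0  → R0 = 79, stack: [87]
  POP R1  → R1 = 87, stack: []
Final: R5 = 93

93


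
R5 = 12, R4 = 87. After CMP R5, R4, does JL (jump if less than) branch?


Trace:
  R5 = 12, R4 = 87
  CMP R5, R4  → compares 12 vs 87
  JL checks: is 12 less than 87?
  12 < 87, so condition is true
Branch taken: Yes

Yes


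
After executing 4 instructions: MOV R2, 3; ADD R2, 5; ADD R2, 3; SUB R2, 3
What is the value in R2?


Register state trace:
  MOV R2, 3  → R2 = 3
  ADD R2, 5  → R2 = 3 + 5 = 8
  ADD R2, 3  → R2 = 8 + 3 = 11
  SUB R2, 3  → R2 = 11 - 3 = 8
Final: R2 = 8

8


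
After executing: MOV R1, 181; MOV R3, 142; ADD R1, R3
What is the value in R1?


Register state trace:
  MOV R1, 181  → R1 = 181
  MOV R3, 142  → R3 = 142
  ADD R1, R3  → R1 = 181 + 142 = 323
Final: R1 = 323

323


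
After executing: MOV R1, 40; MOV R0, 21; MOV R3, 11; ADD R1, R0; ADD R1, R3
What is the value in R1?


Register state trace:
  MOV R1, 40  → R1 = 40
  MOV R0, 21  → R0 = 21
  MOV R3, 11  → R3 = 11
  ADD R1, R0  → R1 = 40 + 21 = 61
  ADD R1, R3  → R1 = 61 + 11 = 72
Final: R1 = 72

72


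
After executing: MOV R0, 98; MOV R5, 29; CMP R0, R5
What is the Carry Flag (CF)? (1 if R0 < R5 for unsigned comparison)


Register state trace:
  MOV R0, 98  → R0 = 98
  MOV R5, 29  → R5 = 29
  CMP R0, R5  → unsigned 98 - 29: no borrow
  98 >= 29, so CF = 0
CF = 0

0


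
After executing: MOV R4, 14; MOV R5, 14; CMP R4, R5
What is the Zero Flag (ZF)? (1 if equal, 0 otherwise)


Register state trace:
  MOV R4, 14  → R4 = 14
  MOV R5, 14  → R5 = 14
  CMP R4, R5  → computes 14 - 14 = 0
  Result is zero, so values are equal
ZF = 1

1


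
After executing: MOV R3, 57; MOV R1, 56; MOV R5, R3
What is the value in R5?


Register state trace:
  MOV R3, 57  → R3 = 57
  MOV R1, 56  → R1 = 56
  MOV R5, R3  → R5 = 57
Final: R5 = 57

57


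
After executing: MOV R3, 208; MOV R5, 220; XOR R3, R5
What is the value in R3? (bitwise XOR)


Register state trace:
  MOV R3, 208  → R3 = 208 (0b11010000)
  MOV R5, 220  → R5 = 220 (0b11011100)
  XOR R3, R5  → R3 = 208 XOR 220 = 12 (0b00001100)
Final: R3 = 12

12


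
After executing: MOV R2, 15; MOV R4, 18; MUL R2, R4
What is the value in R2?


Register state trace:
  MOV R2, 15  → R2 = 15
  MOV R4, 18  → R4 = 18
  MUL R2, R4  → R2 = 15 * 18 = 270
Final: R2 = 270

270


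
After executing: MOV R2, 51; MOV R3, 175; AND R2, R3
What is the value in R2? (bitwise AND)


Register state trace:
  MOV R2, 51  → R2 = 51 (0b00110011)
  MOV R3, 175  → R3 = 175 (0b10101111)
  AND R2, R3  → R2 = 51 AND 175 = 35 (0b00100011)
Final: R2 = 35

35


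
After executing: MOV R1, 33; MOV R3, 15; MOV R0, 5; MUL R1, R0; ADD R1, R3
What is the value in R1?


Register state trace:
  MOV R1, 33  → R1 = 33
  MOV R3, 15  → R3 = 15
  MOV R0, 5  → R0 = 5
  MUL R1, R0  → R1 = 33 * 5 = 165
  ADD R1, R3  → R1 = 165 + 15 = 180
Final: R1 = 180

180


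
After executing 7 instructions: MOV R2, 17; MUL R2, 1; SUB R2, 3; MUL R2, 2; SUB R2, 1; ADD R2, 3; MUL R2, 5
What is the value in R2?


Register state trace:
  MOV R2, 17  → R2 = 17
  MUL R2, 1  → R2 = 17 * 1 = 17
  SUB R2, 3  → R2 = 17 - 3 = 14
  MUL R2, 2  → R2 = 14 * 2 = 28
  SUB R2, 1  → R2 = 28 - 1 = 27
  ADD R2, 3  → R2 = 27 + 3 = 30
  MUL R2, 5  → R2 = 30 * 5 = 150
Final: R2 = 150

150


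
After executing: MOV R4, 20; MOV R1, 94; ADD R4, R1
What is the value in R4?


Register state trace:
  MOV R4, 20  → R4 = 20
  MOV R1, 94  → R1 = 94
  ADD R4, R1  → R4 = 20 + 94 = 114
Final: R4 = 114

114


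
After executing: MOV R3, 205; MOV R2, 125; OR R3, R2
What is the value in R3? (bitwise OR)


Register state trace:
  MOV R3, 205  → R3 = 205 (0b11001101)
  MOV R2, 125  → R2 = 125 (0b01111101)
  OR R3, R2   → R3 = 205 OR 125 = 253 (0b11111101)
Final: R3 = 253

253


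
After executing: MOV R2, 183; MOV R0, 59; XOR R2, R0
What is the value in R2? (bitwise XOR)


Register state trace:
  MOV R2, 183  → R2 = 183 (0b10110111)
  MOV R0, 59  → R0 = 59 (0b00111011)
  XOR R2, R0  → R2 = 183 XOR 59 = 140 (0b10001100)
Final: R2 = 140

140


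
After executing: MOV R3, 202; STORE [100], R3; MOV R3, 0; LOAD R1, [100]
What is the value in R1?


Register and memory trace:
  MOV R3, 202  → R3 = 202
  STORE [100], R3  → mem[100] = 202
  MOV R3, 0  → R3 = 0
  LOAD R1, [100]  → R1 = mem[100] = 202
Final: R1 = 202

202


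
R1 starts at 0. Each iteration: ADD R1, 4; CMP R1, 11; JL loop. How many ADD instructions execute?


Loop trace (R1 starts at 0, target 11, step 4):
  ADD #1: R1 = 0 + 4 = 4  → 4 < 11, loop
  ADD #2: R1 = 4 + 4 = 8  → 8 < 11, loop
  ADD #3: R1 = 8 + 4 = 12  → 12 >= 11, exit
Total ADD instructions: 3

3


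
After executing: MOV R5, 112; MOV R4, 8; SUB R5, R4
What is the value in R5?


Register state trace:
  MOV R5, 112  → R5 = 112
  MOV R4, 8  → R4 = 8
  SUB R5, R4  → R5 = 112 - 8 = 104
Final: R5 = 104

104


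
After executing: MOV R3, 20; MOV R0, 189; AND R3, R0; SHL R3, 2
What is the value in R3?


Register state trace:
  MOV R3, 20  → R3 = 20 (0b00010100)
  MOV R0, 189  → R0 = 189 (0b10111101)
  AND R3, R0  → R3 = 20 AND 189 = 20 (0b00010100)
  SHL R3, 2  → R3 = 20 << 2 = 80
Final: R3 = 80

80


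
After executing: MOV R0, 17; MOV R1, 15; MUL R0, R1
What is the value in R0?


Register state trace:
  MOV R0, 17  → R0 = 17
  MOV R1, 15  → R1 = 15
  MUL R0, R1  → R0 = 17 * 15 = 255
Final: R0 = 255

255


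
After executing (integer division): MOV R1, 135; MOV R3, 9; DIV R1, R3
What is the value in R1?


Register state trace:
  MOV R1, 135  → R1 = 135
  MOV R3, 9  → R3 = 9
  DIV R1, R3  → R1 = 135 // 9 = 15
Final: R1 = 15

15


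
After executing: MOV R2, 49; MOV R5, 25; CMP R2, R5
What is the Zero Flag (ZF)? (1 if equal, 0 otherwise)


Register state trace:
  MOV R2, 49  → R2 = 49
  MOV R5, 25  → R5 = 25
  CMP R2, R5  → computes 49 - 25 = 24
  Result is nonzero, so values are not equal
ZF = 0

0


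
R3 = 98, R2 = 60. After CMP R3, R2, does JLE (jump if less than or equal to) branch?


Trace:
  R3 = 98, R2 = 60
  CMP R3, R2  → compares 98 vs 60
  JLE checks: is 98 less than or equal to 60?
  98 > 60, so condition is false
Branch taken: No

No


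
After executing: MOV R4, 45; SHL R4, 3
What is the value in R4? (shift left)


Register state trace:
  MOV R4, 45  → R4 = 45
  SHL R4, 3  → R4 = 45 << 3 = 45 * 2^3 = 360
Final: R4 = 360

360


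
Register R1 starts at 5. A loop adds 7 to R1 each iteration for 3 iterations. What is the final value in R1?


Starting value: R1 = 5
  Iter 1: R1 = 5 + 7 = 12
  Iter 2: R1 = 12 + 7 = 19
  Iter 3: R1 = 19 + 7 = 26
Final: R1 = 26

26


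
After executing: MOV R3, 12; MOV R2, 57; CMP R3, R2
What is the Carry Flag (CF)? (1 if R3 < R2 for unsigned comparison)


Register state trace:
  MOV R3, 12  → R3 = 12
  MOV R2, 57  → R2 = 57
  CMP R3, R2  → unsigned 12 - 57: borrow occurs
  12 < 57, so CF = 1
CF = 1

1


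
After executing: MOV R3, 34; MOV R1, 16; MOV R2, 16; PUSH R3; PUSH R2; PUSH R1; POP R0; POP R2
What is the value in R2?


Stack trace (top is rightmost):
  MOV R3, 34  → R3 = 34
  MOV R1, 16  → R1 = 16
  MOV R2, 16  → R2 = 16
  PUSH R3  → stack: [34]
  PUSH R2  → stack: [34, 16]
  PUSH R1  → stack: [34, 16, 16]
  POP R0  → R0 = 16, stack: [34, 16]
  POP R2  → R2 = 16, stack: [34]
Final: R2 = 16

16


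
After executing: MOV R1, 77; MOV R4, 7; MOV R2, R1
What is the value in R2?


Register state trace:
  MOV R1, 77  → R1 = 77
  MOV R4, 7  → R4 = 7
  MOV R2, R1  → R2 = 77
Final: R2 = 77

77


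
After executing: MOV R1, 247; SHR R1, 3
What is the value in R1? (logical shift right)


Register state trace:
  MOV R1, 247  → R1 = 247
  SHR R1, 3  → R1 = 247 >> 3 = 247 // 2^3 = 30
Final: R1 = 30

30


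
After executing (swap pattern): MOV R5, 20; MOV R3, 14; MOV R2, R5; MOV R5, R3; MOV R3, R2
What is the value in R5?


Register state trace (swap pattern):
  MOV R5, 20  → R5 = 20
  MOV R3, 14  → R3 = 14
  MOV R2, R5  → R2 = 20  (save R5)
  MOV R5, R3  → R5 = 14  (R5 gets R3's value)
  MOV R3, R2  → R3 = 20  (R3 gets saved value)
Final: R5 = 14

14


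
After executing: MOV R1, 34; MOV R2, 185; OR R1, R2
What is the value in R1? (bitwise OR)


Register state trace:
  MOV R1, 34  → R1 = 34 (0b00100010)
  MOV R2, 185  → R2 = 185 (0b10111001)
  OR R1, R2   → R1 = 34 OR 185 = 187 (0b10111011)
Final: R1 = 187

187


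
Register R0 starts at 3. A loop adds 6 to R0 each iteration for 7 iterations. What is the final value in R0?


Starting value: R0 = 3
  Iter 1: R0 = 3 + 6 = 9
  Iter 2: R0 = 9 + 6 = 15
  Iter 3: R0 = 15 + 6 = 21
  Iter 4: R0 = 21 + 6 = 27
  Iter 5: R0 = 27 + 6 = 33
  Iter 6: R0 = 33 + 6 = 39
  Iter 7: R0 = 39 + 6 = 45
Final: R0 = 45

45


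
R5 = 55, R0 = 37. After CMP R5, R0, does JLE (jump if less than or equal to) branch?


Trace:
  R5 = 55, R0 = 37
  CMP R5, R0  → compares 55 vs 37
  JLE checks: is 55 less than or equal to 37?
  55 > 37, so condition is false
Branch taken: No

No


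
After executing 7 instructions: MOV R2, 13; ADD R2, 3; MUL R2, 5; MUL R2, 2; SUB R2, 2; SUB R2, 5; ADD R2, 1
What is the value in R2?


Register state trace:
  MOV R2, 13  → R2 = 13
  ADD R2, 3  → R2 = 13 + 3 = 16
  MUL R2, 5  → R2 = 16 * 5 = 80
  MUL R2, 2  → R2 = 80 * 2 = 160
  SUB R2, 2  → R2 = 160 - 2 = 158
  SUB R2, 5  → R2 = 158 - 5 = 153
  ADD R2, 1  → R2 = 153 + 1 = 154
Final: R2 = 154

154


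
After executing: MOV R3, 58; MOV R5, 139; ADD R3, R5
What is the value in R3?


Register state trace:
  MOV R3, 58  → R3 = 58
  MOV R5, 139  → R5 = 139
  ADD R3, R5  → R3 = 58 + 139 = 197
Final: R3 = 197

197


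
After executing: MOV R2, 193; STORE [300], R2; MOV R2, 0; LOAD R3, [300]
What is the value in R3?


Register and memory trace:
  MOV R2, 193  → R2 = 193
  STORE [300], R2  → mem[300] = 193
  MOV R2, 0  → R2 = 0
  LOAD R3, [300]  → R3 = mem[300] = 193
Final: R3 = 193

193


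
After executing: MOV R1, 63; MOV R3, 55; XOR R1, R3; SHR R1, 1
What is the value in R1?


Register state trace:
  MOV R1, 63  → R1 = 63 (0b00111111)
  MOV R3, 55  → R3 = 55 (0b00110111)
  XOR R1, R3  → R1 = 63 XOR 55 = 8 (0b00001000)
  SHR R1, 1  → R1 = 8 >> 1 = 4
Final: R1 = 4

4


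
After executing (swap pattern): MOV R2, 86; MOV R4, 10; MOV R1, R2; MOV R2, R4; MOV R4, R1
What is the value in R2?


Register state trace (swap pattern):
  MOV R2, 86  → R2 = 86
  MOV R4, 10  → R4 = 10
  MOV R1, R2  → R1 = 86  (save R2)
  MOV R2, R4  → R2 = 10  (R2 gets R4's value)
  MOV R4, R1  → R4 = 86  (R4 gets saved value)
Final: R2 = 10

10


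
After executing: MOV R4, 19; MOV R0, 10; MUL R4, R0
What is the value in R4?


Register state trace:
  MOV R4, 19  → R4 = 19
  MOV R0, 10  → R0 = 10
  MUL R4, R0  → R4 = 19 * 10 = 190
Final: R4 = 190

190


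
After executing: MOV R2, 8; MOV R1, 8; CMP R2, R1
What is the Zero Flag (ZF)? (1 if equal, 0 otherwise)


Register state trace:
  MOV R2, 8  → R2 = 8
  MOV R1, 8  → R1 = 8
  CMP R2, R1  → computes 8 - 8 = 0
  Result is zero, so values are equal
ZF = 1

1


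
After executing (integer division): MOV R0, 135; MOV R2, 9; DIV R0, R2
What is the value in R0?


Register state trace:
  MOV R0, 135  → R0 = 135
  MOV R2, 9  → R2 = 9
  DIV R0, R2  → R0 = 135 // 9 = 15
Final: R0 = 15

15


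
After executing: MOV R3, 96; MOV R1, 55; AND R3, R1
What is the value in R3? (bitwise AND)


Register state trace:
  MOV R3, 96  → R3 = 96 (0b01100000)
  MOV R1, 55  → R1 = 55 (0b00110111)
  AND R3, R1  → R3 = 96 AND 55 = 32 (0b00100000)
Final: R3 = 32

32


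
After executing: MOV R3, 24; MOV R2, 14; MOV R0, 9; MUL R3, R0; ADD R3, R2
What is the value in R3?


Register state trace:
  MOV R3, 24  → R3 = 24
  MOV R2, 14  → R2 = 14
  MOV R0, 9  → R0 = 9
  MUL R3, R0  → R3 = 24 * 9 = 216
  ADD R3, R2  → R3 = 216 + 14 = 230
Final: R3 = 230

230


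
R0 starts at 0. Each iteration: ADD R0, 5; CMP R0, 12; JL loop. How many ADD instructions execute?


Loop trace (R0 starts at 0, target 12, step 5):
  ADD #1: R0 = 0 + 5 = 5  → 5 < 12, loop
  ADD #2: R0 = 5 + 5 = 10  → 10 < 12, loop
  ADD #3: R0 = 10 + 5 = 15  → 15 >= 12, exit
Total ADD instructions: 3

3


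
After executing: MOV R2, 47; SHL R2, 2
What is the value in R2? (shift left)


Register state trace:
  MOV R2, 47  → R2 = 47
  SHL R2, 2  → R2 = 47 << 2 = 47 * 2^2 = 188
Final: R2 = 188

188


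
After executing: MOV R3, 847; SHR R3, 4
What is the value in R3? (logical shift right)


Register state trace:
  MOV R3, 847  → R3 = 847
  SHR R3, 4  → R3 = 847 >> 4 = 847 // 2^4 = 52
Final: R3 = 52

52


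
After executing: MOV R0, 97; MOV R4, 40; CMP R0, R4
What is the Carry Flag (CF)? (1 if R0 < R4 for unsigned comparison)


Register state trace:
  MOV R0, 97  → R0 = 97
  MOV R4, 40  → R4 = 40
  CMP R0, R4  → unsigned 97 - 40: no borrow
  97 >= 40, so CF = 0
CF = 0

0


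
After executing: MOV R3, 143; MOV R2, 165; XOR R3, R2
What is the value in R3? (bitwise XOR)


Register state trace:
  MOV R3, 143  → R3 = 143 (0b10001111)
  MOV R2, 165  → R2 = 165 (0b10100101)
  XOR R3, R2  → R3 = 143 XOR 165 = 42 (0b00101010)
Final: R3 = 42

42


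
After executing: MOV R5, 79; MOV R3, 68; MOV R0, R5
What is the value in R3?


Register state trace:
  MOV R5, 79  → R5 = 79
  MOV R3, 68  → R3 = 68
  MOV R0, R5  → R0 = 79
Final: R3 = 68

68


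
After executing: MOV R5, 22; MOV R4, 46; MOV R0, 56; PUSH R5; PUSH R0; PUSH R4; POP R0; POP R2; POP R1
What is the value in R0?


Stack trace (top is rightmost):
  MOV R5, 22  → R5 = 22
  MOV R4, 46  → R4 = 46
  MOV R0, 56  → R0 = 56
  PUSH R5  → stack: [22]
  PUSH R0  → stack: [22, 56]
  PUSH R4  → stack: [22, 56, 46]
  POP R0  → R0 = 46, stack: [22, 56]
  POP R2  → R2 = 56, stack: [22]
  POP R1  → R1 = 22, stack: []
Final: R0 = 46

46


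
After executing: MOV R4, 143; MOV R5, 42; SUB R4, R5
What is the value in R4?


Register state trace:
  MOV R4, 143  → R4 = 143
  MOV R5, 42  → R5 = 42
  SUB R4, R5  → R4 = 143 - 42 = 101
Final: R4 = 101

101


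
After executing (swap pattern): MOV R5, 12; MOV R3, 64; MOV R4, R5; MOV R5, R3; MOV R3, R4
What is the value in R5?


Register state trace (swap pattern):
  MOV R5, 12  → R5 = 12
  MOV R3, 64  → R3 = 64
  MOV R4, R5  → R4 = 12  (save R5)
  MOV R5, R3  → R5 = 64  (R5 gets R3's value)
  MOV R3, R4  → R3 = 12  (R3 gets saved value)
Final: R5 = 64

64


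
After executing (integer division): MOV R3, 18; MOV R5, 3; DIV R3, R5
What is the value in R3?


Register state trace:
  MOV R3, 18  → R3 = 18
  MOV R5, 3  → R5 = 3
  DIV R3, R5  → R3 = 18 // 3 = 6
Final: R3 = 6

6


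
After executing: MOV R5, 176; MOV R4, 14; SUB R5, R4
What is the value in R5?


Register state trace:
  MOV R5, 176  → R5 = 176
  MOV R4, 14  → R4 = 14
  SUB R5, R4  → R5 = 176 - 14 = 162
Final: R5 = 162

162


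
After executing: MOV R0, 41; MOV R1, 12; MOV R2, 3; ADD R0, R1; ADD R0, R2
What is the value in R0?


Register state trace:
  MOV R0, 41  → R0 = 41
  MOV R1, 12  → R1 = 12
  MOV R2, 3  → R2 = 3
  ADD R0, R1  → R0 = 41 + 12 = 53
  ADD R0, R2  → R0 = 53 + 3 = 56
Final: R0 = 56

56


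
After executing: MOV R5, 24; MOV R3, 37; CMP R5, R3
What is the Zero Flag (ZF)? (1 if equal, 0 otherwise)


Register state trace:
  MOV R5, 24  → R5 = 24
  MOV R3, 37  → R3 = 37
  CMP R5, R3  → computes 24 - 37 = -13
  Result is nonzero, so values are not equal
ZF = 0

0


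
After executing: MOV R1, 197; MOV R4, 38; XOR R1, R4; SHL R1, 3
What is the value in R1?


Register state trace:
  MOV R1, 197  → R1 = 197 (0b11000101)
  MOV R4, 38  → R4 = 38 (0b00100110)
  XOR R1, R4  → R1 = 197 XOR 38 = 227 (0b11100011)
  SHL R1, 3  → R1 = 227 << 3 = 1816
Final: R1 = 1816

1816


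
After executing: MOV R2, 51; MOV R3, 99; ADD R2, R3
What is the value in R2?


Register state trace:
  MOV R2, 51  → R2 = 51
  MOV R3, 99  → R3 = 99
  ADD R2, R3  → R2 = 51 + 99 = 150
Final: R2 = 150

150


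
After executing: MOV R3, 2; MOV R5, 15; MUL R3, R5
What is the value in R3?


Register state trace:
  MOV R3, 2  → R3 = 2
  MOV R5, 15  → R5 = 15
  MUL R3, R5  → R3 = 2 * 15 = 30
Final: R3 = 30

30


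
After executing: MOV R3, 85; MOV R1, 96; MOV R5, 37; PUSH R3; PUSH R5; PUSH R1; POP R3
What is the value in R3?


Stack trace (top is rightmost):
  MOV R3, 85  → R3 = 85
  MOV R1, 96  → R1 = 96
  MOV R5, 37  → R5 = 37
  PUSH R3  → stack: [85]
  PUSH R5  → stack: [85, 37]
  PUSH R1  → stack: [85, 37, 96]
  POP R3  → R3 = 96, stack: [85, 37]
Final: R3 = 96

96


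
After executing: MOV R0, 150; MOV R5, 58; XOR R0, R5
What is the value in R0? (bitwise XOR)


Register state trace:
  MOV R0, 150  → R0 = 150 (0b10010110)
  MOV R5, 58  → R5 = 58 (0b00111010)
  XOR R0, R5  → R0 = 150 XOR 58 = 172 (0b10101100)
Final: R0 = 172

172


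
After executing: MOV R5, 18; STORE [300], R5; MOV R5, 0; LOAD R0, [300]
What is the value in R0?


Register and memory trace:
  MOV R5, 18  → R5 = 18
  STORE [300], R5  → mem[300] = 18
  MOV R5, 0  → R5 = 0
  LOAD R0, [300]  → R0 = mem[300] = 18
Final: R0 = 18

18


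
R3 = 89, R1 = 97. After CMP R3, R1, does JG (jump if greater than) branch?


Trace:
  R3 = 89, R1 = 97
  CMP R3, R1  → compares 89 vs 97
  JG checks: is 89 greater than 97?
  89 < 97, so condition is false
Branch taken: No

No


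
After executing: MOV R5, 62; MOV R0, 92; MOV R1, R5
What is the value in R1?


Register state trace:
  MOV R5, 62  → R5 = 62
  MOV R0, 92  → R0 = 92
  MOV R1, R5  → R1 = 62
Final: R1 = 62

62


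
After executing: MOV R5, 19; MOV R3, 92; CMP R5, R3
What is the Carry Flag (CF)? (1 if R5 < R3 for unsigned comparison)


Register state trace:
  MOV R5, 19  → R5 = 19
  MOV R3, 92  → R3 = 92
  CMP R5, R3  → unsigned 19 - 92: borrow occurs
  19 < 92, so CF = 1
CF = 1

1


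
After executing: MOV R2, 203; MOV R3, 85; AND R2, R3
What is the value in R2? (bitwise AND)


Register state trace:
  MOV R2, 203  → R2 = 203 (0b11001011)
  MOV R3, 85  → R3 = 85 (0b01010101)
  AND R2, R3  → R2 = 203 AND 85 = 65 (0b01000001)
Final: R2 = 65

65


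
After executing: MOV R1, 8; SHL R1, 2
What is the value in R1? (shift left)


Register state trace:
  MOV R1, 8  → R1 = 8
  SHL R1, 2  → R1 = 8 << 2 = 8 * 2^2 = 32
Final: R1 = 32

32


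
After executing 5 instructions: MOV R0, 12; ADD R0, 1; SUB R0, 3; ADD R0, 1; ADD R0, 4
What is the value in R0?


Register state trace:
  MOV R0, 12  → R0 = 12
  ADD R0, 1  → R0 = 12 + 1 = 13
  SUB R0, 3  → R0 = 13 - 3 = 10
  ADD R0, 1  → R0 = 10 + 1 = 11
  ADD R0, 4  → R0 = 11 + 4 = 15
Final: R0 = 15

15


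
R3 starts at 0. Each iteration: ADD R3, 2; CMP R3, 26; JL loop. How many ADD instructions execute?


Loop trace (R3 starts at 0, target 26, step 2):
  ADD #1: R3 = 0 + 2 = 2  → 2 < 26, loop
  ADD #2: R3 = 2 + 2 = 4  → 4 < 26, loop
  ADD #3: R3 = 4 + 2 = 6  → 6 < 26, loop
  ADD #4: R3 = 6 + 2 = 8  → 8 < 26, loop
  ADD #5: R3 = 8 + 2 = 10  → 10 < 26, loop
  ADD #6: R3 = 10 + 2 = 12  → 12 < 26, loop
  ADD #7: R3 = 12 + 2 = 14  → 14 < 26, loop
  ADD #8: R3 = 14 + 2 = 16  → 16 < 26, loop
  ADD #9: R3 = 16 + 2 = 18  → 18 < 26, loop
  ADD #10: R3 = 18 + 2 = 20  → 20 < 26, loop
  ADD #11: R3 = 20 + 2 = 22  → 22 < 26, loop
  ADD #12: R3 = 22 + 2 = 24  → 24 < 26, loop
  ADD #13: R3 = 24 + 2 = 26  → 26 >= 26, exit
Total ADD instructions: 13

13


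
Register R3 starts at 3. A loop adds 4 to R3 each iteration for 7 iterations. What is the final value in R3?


Starting value: R3 = 3
  Iter 1: R3 = 3 + 4 = 7
  Iter 2: R3 = 7 + 4 = 11
  Iter 3: R3 = 11 + 4 = 15
  Iter 4: R3 = 15 + 4 = 19
  Iter 5: R3 = 19 + 4 = 23
  Iter 6: R3 = 23 + 4 = 27
  Iter 7: R3 = 27 + 4 = 31
Final: R3 = 31

31


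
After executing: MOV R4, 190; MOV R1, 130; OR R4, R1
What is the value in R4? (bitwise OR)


Register state trace:
  MOV R4, 190  → R4 = 190 (0b10111110)
  MOV R1, 130  → R1 = 130 (0b10000010)
  OR R4, R1   → R4 = 190 OR 130 = 190 (0b10111110)
Final: R4 = 190

190


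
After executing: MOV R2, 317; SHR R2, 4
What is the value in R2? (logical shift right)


Register state trace:
  MOV R2, 317  → R2 = 317
  SHR R2, 4  → R2 = 317 >> 4 = 317 // 2^4 = 19
Final: R2 = 19

19


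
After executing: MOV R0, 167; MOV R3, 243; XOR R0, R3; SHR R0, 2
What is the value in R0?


Register state trace:
  MOV R0, 167  → R0 = 167 (0b10100111)
  MOV R3, 243  → R3 = 243 (0b11110011)
  XOR R0, R3  → R0 = 167 XOR 243 = 84 (0b01010100)
  SHR R0, 2  → R0 = 84 >> 2 = 21
Final: R0 = 21

21


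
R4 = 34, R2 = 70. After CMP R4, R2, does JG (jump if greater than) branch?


Trace:
  R4 = 34, R2 = 70
  CMP R4, R2  → compares 34 vs 70
  JG checks: is 34 greater than 70?
  34 < 70, so condition is false
Branch taken: No

No


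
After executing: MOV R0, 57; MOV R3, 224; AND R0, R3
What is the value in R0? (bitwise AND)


Register state trace:
  MOV R0, 57  → R0 = 57 (0b00111001)
  MOV R3, 224  → R3 = 224 (0b11100000)
  AND R0, R3  → R0 = 57 AND 224 = 32 (0b00100000)
Final: R0 = 32

32


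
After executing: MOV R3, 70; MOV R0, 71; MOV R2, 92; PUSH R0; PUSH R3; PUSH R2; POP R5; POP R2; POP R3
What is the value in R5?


Stack trace (top is rightmost):
  MOV R3, 70  → R3 = 70
  MOV R0, 71  → R0 = 71
  MOV R2, 92  → R2 = 92
  PUSH R0  → stack: [71]
  PUSH R3  → stack: [71, 70]
  PUSH R2  → stack: [71, 70, 92]
  POP R5  → R5 = 92, stack: [71, 70]
  POP R2  → R2 = 70, stack: [71]
  POP R3  → R3 = 71, stack: []
Final: R5 = 92

92


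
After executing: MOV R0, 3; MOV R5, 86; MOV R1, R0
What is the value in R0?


Register state trace:
  MOV R0, 3  → R0 = 3
  MOV R5, 86  → R5 = 86
  MOV R1, R0  → R1 = 3
Final: R0 = 3

3


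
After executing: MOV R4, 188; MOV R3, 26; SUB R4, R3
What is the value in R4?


Register state trace:
  MOV R4, 188  → R4 = 188
  MOV R3, 26  → R3 = 26
  SUB R4, R3  → R4 = 188 - 26 = 162
Final: R4 = 162

162


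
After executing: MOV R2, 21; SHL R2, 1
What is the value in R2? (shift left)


Register state trace:
  MOV R2, 21  → R2 = 21
  SHL R2, 1  → R2 = 21 << 1 = 21 * 2^1 = 42
Final: R2 = 42

42


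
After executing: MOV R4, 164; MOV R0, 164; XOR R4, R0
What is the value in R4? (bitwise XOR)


Register state trace:
  MOV R4, 164  → R4 = 164 (0b10100100)
  MOV R0, 164  → R0 = 164 (0b10100100)
  XOR R4, R0  → R4 = 164 XOR 164 = 0 (0b00000000)
Final: R4 = 0

0


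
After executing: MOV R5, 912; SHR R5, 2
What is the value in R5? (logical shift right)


Register state trace:
  MOV R5, 912  → R5 = 912
  SHR R5, 2  → R5 = 912 >> 2 = 912 // 2^2 = 228
Final: R5 = 228

228


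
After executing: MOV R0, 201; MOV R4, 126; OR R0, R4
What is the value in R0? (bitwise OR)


Register state trace:
  MOV R0, 201  → R0 = 201 (0b11001001)
  MOV R4, 126  → R4 = 126 (0b01111110)
  OR R0, R4   → R0 = 201 OR 126 = 255 (0b11111111)
Final: R0 = 255

255


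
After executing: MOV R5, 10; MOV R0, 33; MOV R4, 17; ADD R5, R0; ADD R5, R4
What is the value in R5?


Register state trace:
  MOV R5, 10  → R5 = 10
  MOV R0, 33  → R0 = 33
  MOV R4, 17  → R4 = 17
  ADD R5, R0  → R5 = 10 + 33 = 43
  ADD R5, R4  → R5 = 43 + 17 = 60
Final: R5 = 60

60


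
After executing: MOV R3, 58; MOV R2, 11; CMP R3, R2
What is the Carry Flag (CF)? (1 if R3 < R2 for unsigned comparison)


Register state trace:
  MOV R3, 58  → R3 = 58
  MOV R2, 11  → R2 = 11
  CMP R3, R2  → unsigned 58 - 11: no borrow
  58 >= 11, so CF = 0
CF = 0

0
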